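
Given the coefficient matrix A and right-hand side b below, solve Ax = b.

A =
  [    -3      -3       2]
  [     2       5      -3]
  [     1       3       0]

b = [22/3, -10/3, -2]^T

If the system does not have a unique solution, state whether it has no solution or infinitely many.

Row-reduce the augmented matrix:
R1 ← R1 / (-3).
R2 ← R2 − 2·R1.
R3 ← R3 − 1·R1.
R2 ← R2 / (3).
R1 ← R1 − 1·R2.
R3 ← R3 − 2·R2.
R3 ← R3 / (16/9).
R1 ← R1 + 1/9·R3.
R2 ← R2 + 5/9·R3.
Reading off the reduced rows gives x_1 = -3, x_2 = 1/3, x_3 = -1/3.

x_1 = -3, x_2 = 1/3, x_3 = -1/3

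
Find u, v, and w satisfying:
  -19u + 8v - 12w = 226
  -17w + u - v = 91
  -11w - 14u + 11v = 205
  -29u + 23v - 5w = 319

u = -6, v = 5, w = -6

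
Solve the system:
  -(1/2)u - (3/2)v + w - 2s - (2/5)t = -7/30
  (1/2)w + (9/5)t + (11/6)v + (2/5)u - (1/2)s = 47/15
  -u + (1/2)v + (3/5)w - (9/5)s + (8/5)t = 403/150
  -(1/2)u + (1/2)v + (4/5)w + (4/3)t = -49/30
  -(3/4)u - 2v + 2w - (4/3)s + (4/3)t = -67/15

Row-reduce the augmented matrix:
R1 ← R1 / (-1/2).
R2 ← R2 − 2/5·R1.
R3 ← R3 + 1·R1.
R4 ← R4 + 1/2·R1.
R5 ← R5 + 3/4·R1.
R2 ← R2 / (19/30).
R1 ← R1 − 3·R2.
R3 ← R3 − 7/2·R2.
R4 ← R4 − 2·R2.
R5 ← R5 − 1/4·R2.
R3 ← R3 / (-1631/190).
R1 ← R1 + 155/19·R3.
R2 ← R2 − 39/19·R3.
R4 ← R4 + 409/95·R3.
R5 ← R5 + 1/76·R3.
R4 ← R4 / (13927/8155).
R1 ← R1 − 1350/1631·R4.
R2 ← R2 + 24/1631·R4.
R3 ← R3 + 2623/1631·R4.
R5 ← R5 − 24215/9786·R4.
R5 ← R5 / (889223/626715).
R1 ← R1 + 9724/13927·R5.
R2 ← R2 − 66476/69635·R5.
R3 ← R3 − 26474/41781·R5.
R4 ← R4 + 1028/41781·R5.
Reading off the reduced rows gives u = 4/3, v = 1, w = -8/3, s = -12/5, t = 1/2.

u = 4/3, v = 1, w = -8/3, s = -12/5, t = 1/2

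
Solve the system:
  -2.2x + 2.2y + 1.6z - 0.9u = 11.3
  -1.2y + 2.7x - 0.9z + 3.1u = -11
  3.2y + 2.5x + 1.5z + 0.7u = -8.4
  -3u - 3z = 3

Row-reduce the augmented matrix:
R1 ← R1 / (-11/5).
R2 ← R2 − 27/10·R1.
R3 ← R3 − 5/2·R1.
R2 ← R2 / (3/2).
R1 ← R1 + 1·R2.
R3 ← R3 − 57/10·R2.
R3 ← R3 / (-199/275).
R1 ← R1 + 1/55·R3.
R2 ← R2 − 39/55·R3.
R4 ← R4 + 3·R3.
R4 ← R4 / (5925/199).
R1 ← R1 − 1157/597·R4.
R2 ← R2 + 7661/1194·R4.
R3 ← R3 − 2174/199·R4.
Reading off the reduced rows gives x = -5, y = 2, z = -2, u = 1.

x = -5, y = 2, z = -2, u = 1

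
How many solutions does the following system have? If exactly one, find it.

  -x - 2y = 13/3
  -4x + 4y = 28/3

Row-reduce the augmented matrix:
R1 ← R1 / (-1).
R2 ← R2 + 4·R1.
R2 ← R2 / (12).
R1 ← R1 − 2·R2.
Reading off the reduced rows gives x = -3, y = -2/3.

x = -3, y = -2/3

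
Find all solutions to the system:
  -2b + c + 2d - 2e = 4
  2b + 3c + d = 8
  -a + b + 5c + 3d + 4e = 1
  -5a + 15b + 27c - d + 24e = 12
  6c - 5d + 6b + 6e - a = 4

Row-reduce:
Swap R1 and R3.
R1 ← R1 / (-1).
R4 ← R4 + 5·R1.
R5 ← R5 + 1·R1.
R2 ← R2 / (2).
R1 ← R1 + 1·R2.
R3 ← R3 + 2·R2.
R4 ← R4 − 10·R2.
R5 ← R5 − 5·R2.
R3 ← R3 / (4).
R1 ← R1 + 7/2·R3.
R2 ← R2 − 3/2·R3.
R4 ← R4 + 13·R3.
R5 ← R5 + 13/2·R3.
R4 ← R4 / (-45/4).
R1 ← R1 − 1/8·R4.
R2 ← R2 + 5/8·R4.
R3 ← R3 − 3/4·R4.
R5 ← R5 + 45/8·R4.
Row 5 reduces to 0 = -1/2, a contradiction. The system is inconsistent.

no solution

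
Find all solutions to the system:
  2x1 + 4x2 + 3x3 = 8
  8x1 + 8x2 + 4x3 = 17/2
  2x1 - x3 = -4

no solution

Row-reduce:
R1 ← R1 / (2).
R2 ← R2 − 8·R1.
R3 ← R3 − 2·R1.
R2 ← R2 / (-8).
R1 ← R1 − 2·R2.
R3 ← R3 + 4·R2.
Row 3 reduces to 0 = -1/4, a contradiction. The system is inconsistent.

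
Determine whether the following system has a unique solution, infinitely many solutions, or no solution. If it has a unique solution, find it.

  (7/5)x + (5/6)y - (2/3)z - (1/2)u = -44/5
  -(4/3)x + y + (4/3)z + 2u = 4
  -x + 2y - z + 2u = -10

infinitely many solutions

Row-reduce:
R1 ← R1 / (7/5).
R2 ← R2 + 4/3·R1.
R3 ← R3 + 1·R1.
R2 ← R2 / (113/63).
R1 ← R1 − 25/42·R2.
R3 ← R3 − 109/42·R2.
R3 ← R3 / (-281/113).
R1 ← R1 + 80/113·R3.
R2 ← R2 − 44/113·R3.
Rank is 3 with 4 unknowns, leaving u free.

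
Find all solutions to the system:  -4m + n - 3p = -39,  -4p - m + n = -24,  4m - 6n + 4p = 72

Row-reduce the augmented matrix:
R1 ← R1 / (-4).
R2 ← R2 + 1·R1.
R3 ← R3 − 4·R1.
R2 ← R2 / (3/4).
R1 ← R1 + 1/4·R2.
R3 ← R3 + 5·R2.
R3 ← R3 / (-62/3).
R1 ← R1 + 1/3·R3.
R2 ← R2 + 13/3·R3.
Reading off the reduced rows gives m = 6, n = -6, p = 3.

m = 6, n = -6, p = 3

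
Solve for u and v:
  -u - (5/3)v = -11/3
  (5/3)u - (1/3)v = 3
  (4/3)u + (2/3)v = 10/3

u = 2, v = 1

Row-reduce the augmented matrix:
R1 ← R1 / (-1).
R2 ← R2 − 5/3·R1.
R3 ← R3 − 4/3·R1.
R2 ← R2 / (-28/9).
R1 ← R1 − 5/3·R2.
R3 ← R3 + 14/9·R2.
R3 reduces to 0 = 0, so the extra equation is consistent.
Reading off the reduced rows gives u = 2, v = 1.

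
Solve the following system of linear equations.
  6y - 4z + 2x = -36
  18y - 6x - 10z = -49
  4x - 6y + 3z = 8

no solution

Row-reduce:
R1 ← R1 / (2).
R2 ← R2 + 6·R1.
R3 ← R3 − 4·R1.
R2 ← R2 / (36).
R1 ← R1 − 3·R2.
R3 ← R3 + 18·R2.
Row 3 reduces to 0 = 3/2, a contradiction. The system is inconsistent.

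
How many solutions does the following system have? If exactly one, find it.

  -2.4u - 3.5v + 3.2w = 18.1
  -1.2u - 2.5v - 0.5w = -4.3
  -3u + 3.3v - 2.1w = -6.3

u = -1, v = 1, w = 6

Row-reduce the augmented matrix:
R1 ← R1 / (-12/5).
R2 ← R2 + 6/5·R1.
R3 ← R3 + 3·R1.
R2 ← R2 / (-3/4).
R1 ← R1 − 35/24·R2.
R3 ← R3 − 307/40·R2.
R3 ← R3 / (-2759/100).
R1 ← R1 + 65/12·R3.
R2 ← R2 − 14/5·R3.
Reading off the reduced rows gives u = -1, v = 1, w = 6.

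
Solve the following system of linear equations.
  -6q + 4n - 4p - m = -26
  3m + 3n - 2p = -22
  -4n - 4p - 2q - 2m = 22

infinitely many solutions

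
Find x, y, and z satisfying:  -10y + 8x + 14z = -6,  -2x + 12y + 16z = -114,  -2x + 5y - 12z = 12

x = -3, y = -6, z = -3

Row-reduce the augmented matrix:
R1 ← R1 / (8).
R2 ← R2 + 2·R1.
R3 ← R3 + 2·R1.
R2 ← R2 / (19/2).
R1 ← R1 + 5/4·R2.
R3 ← R3 − 5/2·R2.
R3 ← R3 / (-259/19).
R1 ← R1 − 82/19·R3.
R2 ← R2 − 39/19·R3.
Reading off the reduced rows gives x = -3, y = -6, z = -3.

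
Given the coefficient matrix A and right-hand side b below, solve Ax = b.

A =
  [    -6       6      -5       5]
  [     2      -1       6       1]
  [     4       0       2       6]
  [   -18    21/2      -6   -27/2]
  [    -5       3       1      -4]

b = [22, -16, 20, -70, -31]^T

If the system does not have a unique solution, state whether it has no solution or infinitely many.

Row-reduce:
R1 ← R1 / (-6).
R2 ← R2 − 2·R1.
R3 ← R3 − 4·R1.
R4 ← R4 + 18·R1.
R5 ← R5 + 5·R1.
R1 ← R1 + 1·R2.
R3 ← R3 − 4·R2.
R4 ← R4 + 15/2·R2.
R5 ← R5 + 2·R2.
R3 ← R3 / (-56/3).
R1 ← R1 − 31/6·R3.
R2 ← R2 − 13/3·R3.
R4 ← R4 − 83/2·R3.
R5 ← R5 − 83/6·R3.
R4 ← R4 / (-321/28).
R1 ← R1 − 41/28·R4.
R2 ← R2 − 33/14·R4.
R3 ← R3 − 1/14·R4.
R5 ← R5 + 107/28·R4.
Row 5 reduces to 0 = 1/3, a contradiction. The system is inconsistent.

no solution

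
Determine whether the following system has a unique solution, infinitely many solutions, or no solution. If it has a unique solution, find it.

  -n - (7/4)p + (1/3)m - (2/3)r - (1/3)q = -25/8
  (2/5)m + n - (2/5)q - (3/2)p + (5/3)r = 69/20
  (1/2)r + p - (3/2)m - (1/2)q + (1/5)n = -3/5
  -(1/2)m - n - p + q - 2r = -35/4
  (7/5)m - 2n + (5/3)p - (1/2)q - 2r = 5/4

m = 5/2, n = -1/2, p = 3/2, q = -1/2, r = 3

Row-reduce the augmented matrix:
R1 ← R1 / (1/3).
R2 ← R2 − 2/5·R1.
R3 ← R3 + 3/2·R1.
R4 ← R4 + 1/2·R1.
R5 ← R5 − 7/5·R1.
R2 ← R2 / (11/5).
R1 ← R1 + 3·R2.
R3 ← R3 + 43/10·R2.
R4 ← R4 + 5/2·R2.
R5 ← R5 − 11/5·R2.
R3 ← R3 / (-2509/440).
R1 ← R1 + 195/44·R3.
R2 ← R2 − 3/11·R3.
R4 ← R4 + 259/88·R3.
R5 ← R5 − 101/12·R3.
R4 ← R4 / (7689/5018).
R1 ← R1 − 107/193·R4.
R2 ← R2 + 240/2509·R4.
R3 ← R3 − 880/2509·R4.
R5 ← R5 + 154457/75270·R4.
R5 ← R5 / (-75263/692010).
R1 ← R1 − 1484/23067·R5.
R2 ← R2 − 2935/2563·R5.
R3 ← R3 + 184/2097·R5.
R4 ← R4 + 21001/23067·R5.
Reading off the reduced rows gives m = 5/2, n = -1/2, p = 3/2, q = -1/2, r = 3.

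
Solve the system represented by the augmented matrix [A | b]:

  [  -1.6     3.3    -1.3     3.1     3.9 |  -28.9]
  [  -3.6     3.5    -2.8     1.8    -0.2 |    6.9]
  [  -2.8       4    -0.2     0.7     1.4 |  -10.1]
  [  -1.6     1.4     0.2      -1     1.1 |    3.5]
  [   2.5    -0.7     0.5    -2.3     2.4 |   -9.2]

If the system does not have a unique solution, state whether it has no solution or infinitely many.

x_1 = -6, x_2 = -5, x_3 = -4, x_4 = -5, x_5 = -3

Row-reduce the augmented matrix:
R1 ← R1 / (-8/5).
R2 ← R2 + 18/5·R1.
R3 ← R3 + 14/5·R1.
R4 ← R4 + 8/5·R1.
R5 ← R5 − 5/2·R1.
R2 ← R2 / (-157/40).
R1 ← R1 + 33/16·R2.
R3 ← R3 + 71/40·R2.
R4 ← R4 + 19/10·R2.
R5 ← R5 − 713/160·R2.
R3 ← R3 / (3169/1570).
R1 ← R1 − 469/628·R3.
R2 ← R2 + 5/157·R3.
R4 ← R4 − 226/157·R3.
R5 ← R5 + 1745/1256·R3.
R4 ← R4 / (1676/15845).
R1 ← R1 − 21095/12676·R4.
R2 ← R2 − 4059/3169·R4.
R3 ← R3 + 3744/3169·R4.
R5 ← R5 + 630391/126760·R4.
R5 ← R5 / (15525639/134080).
R1 ← R1 + 494039/13408·R5.
R2 ← R2 + 94651/3352·R5.
R3 ← R3 − 11505/419·R5.
R4 ← R4 − 79825/3352·R5.
Reading off the reduced rows gives x_1 = -6, x_2 = -5, x_3 = -4, x_4 = -5, x_5 = -3.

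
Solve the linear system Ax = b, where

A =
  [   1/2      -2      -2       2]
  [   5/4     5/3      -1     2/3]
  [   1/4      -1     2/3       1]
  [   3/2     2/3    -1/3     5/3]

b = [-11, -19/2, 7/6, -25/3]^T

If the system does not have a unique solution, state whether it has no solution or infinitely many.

infinitely many solutions

Row-reduce:
R1 ← R1 / (1/2).
R2 ← R2 − 5/4·R1.
R3 ← R3 − 1/4·R1.
R4 ← R4 − 3/2·R1.
R2 ← R2 / (20/3).
R1 ← R1 + 4·R2.
R4 ← R4 − 20/3·R2.
R3 ← R3 / (5/3).
R1 ← R1 + 8/5·R3.
R2 ← R2 − 3/5·R3.
R4 ← R4 − 5/3·R3.
Rank is 3 with 4 unknowns, leaving x_4 free.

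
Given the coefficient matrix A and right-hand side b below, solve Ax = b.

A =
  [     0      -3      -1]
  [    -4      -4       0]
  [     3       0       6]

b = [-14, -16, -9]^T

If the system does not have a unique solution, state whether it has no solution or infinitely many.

Row-reduce the augmented matrix:
Swap R1 and R2.
R1 ← R1 / (-4).
R3 ← R3 − 3·R1.
R2 ← R2 / (-3).
R1 ← R1 − 1·R2.
R3 ← R3 + 3·R2.
R3 ← R3 / (7).
R1 ← R1 + 1/3·R3.
R2 ← R2 − 1/3·R3.
Reading off the reduced rows gives x_1 = -1, x_2 = 5, x_3 = -1.

x_1 = -1, x_2 = 5, x_3 = -1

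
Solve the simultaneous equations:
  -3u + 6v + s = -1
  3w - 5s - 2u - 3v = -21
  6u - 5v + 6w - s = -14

infinitely many solutions

Row-reduce:
R1 ← R1 / (-3).
R2 ← R2 + 2·R1.
R3 ← R3 − 6·R1.
R2 ← R2 / (-7).
R1 ← R1 + 2·R2.
R3 ← R3 − 7·R2.
R3 ← R3 / (9).
R1 ← R1 + 6/7·R3.
R2 ← R2 + 3/7·R3.
Rank is 3 with 4 unknowns, leaving s free.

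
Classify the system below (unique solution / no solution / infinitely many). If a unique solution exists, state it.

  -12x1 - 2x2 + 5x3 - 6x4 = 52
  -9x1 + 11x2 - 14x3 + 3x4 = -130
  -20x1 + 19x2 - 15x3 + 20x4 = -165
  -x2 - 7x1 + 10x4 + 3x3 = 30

x1 = -1, x2 = -5, x3 = 6, x4 = 0

Row-reduce the augmented matrix:
R1 ← R1 / (-12).
R2 ← R2 + 9·R1.
R3 ← R3 + 20·R1.
R4 ← R4 + 7·R1.
R2 ← R2 / (25/2).
R1 ← R1 − 1/6·R2.
R3 ← R3 − 67/3·R2.
R4 ← R4 − 1/6·R2.
R3 ← R3 / (419/50).
R1 ← R1 + 9/50·R3.
R2 ← R2 + 71/50·R3.
R4 ← R4 − 8/25·R3.
R4 ← R4 / (5349/419).
R1 ← R1 − 317/419·R4.
R2 ← R2 − 1430/419·R4.
R3 ← R3 − 830/419·R4.
Reading off the reduced rows gives x1 = -1, x2 = -5, x3 = 6, x4 = 0.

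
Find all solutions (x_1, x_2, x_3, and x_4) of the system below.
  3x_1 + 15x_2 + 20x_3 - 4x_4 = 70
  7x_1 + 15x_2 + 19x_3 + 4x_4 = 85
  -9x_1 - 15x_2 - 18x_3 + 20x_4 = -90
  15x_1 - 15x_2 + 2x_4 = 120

Row-reduce the augmented matrix:
R1 ← R1 / (3).
R2 ← R2 − 7·R1.
R3 ← R3 + 9·R1.
R4 ← R4 − 15·R1.
R2 ← R2 / (-20).
R1 ← R1 − 5·R2.
R3 ← R3 − 30·R2.
R4 ← R4 + 90·R2.
R3 ← R3 / (1/2).
R1 ← R1 + 1/4·R3.
R2 ← R2 − 83/60·R3.
R4 ← R4 − 49/2·R3.
R4 ← R4 / (-1410).
R1 ← R1 − 16·R4.
R2 ← R2 + 1172/15·R4.
R3 ← R3 − 56·R4.
Reading off the reduced rows gives x_1 = 5, x_2 = -3, x_3 = 5, x_4 = 0.

x_1 = 5, x_2 = -3, x_3 = 5, x_4 = 0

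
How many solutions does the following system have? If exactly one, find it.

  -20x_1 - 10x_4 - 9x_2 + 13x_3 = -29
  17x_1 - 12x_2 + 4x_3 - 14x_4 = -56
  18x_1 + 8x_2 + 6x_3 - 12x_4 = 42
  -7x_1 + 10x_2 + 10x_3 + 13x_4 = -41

Row-reduce the augmented matrix:
R1 ← R1 / (-20).
R2 ← R2 − 17·R1.
R3 ← R3 − 18·R1.
R4 ← R4 + 7·R1.
R2 ← R2 / (-393/20).
R1 ← R1 − 9/20·R2.
R3 ← R3 + 1/10·R2.
R4 ← R4 − 263/20·R2.
R3 ← R3 / (6926/393).
R1 ← R1 + 40/131·R3.
R2 ← R2 + 301/393·R3.
R4 ← R4 − 6100/393·R3.
R4 ← R4 / (68697/3463).
R1 ← R1 + 1306/3463·R4.
R2 ← R2 − 822/3463·R4.
R3 ← R3 + 4104/3463·R4.
Reading off the reduced rows gives x_1 = -2, x_2 = 6, x_3 = -5, x_4 = -5.

x_1 = -2, x_2 = 6, x_3 = -5, x_4 = -5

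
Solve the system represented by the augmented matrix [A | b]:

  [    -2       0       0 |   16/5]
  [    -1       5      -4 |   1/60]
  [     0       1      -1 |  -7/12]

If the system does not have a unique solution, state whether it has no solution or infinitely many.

Row-reduce the augmented matrix:
R1 ← R1 / (-2).
R2 ← R2 + 1·R1.
R2 ← R2 / (5).
R3 ← R3 − 1·R2.
R3 ← R3 / (-1/5).
R2 ← R2 + 4/5·R3.
Reading off the reduced rows gives x_1 = -8/5, x_2 = 3/4, x_3 = 4/3.

x_1 = -8/5, x_2 = 3/4, x_3 = 4/3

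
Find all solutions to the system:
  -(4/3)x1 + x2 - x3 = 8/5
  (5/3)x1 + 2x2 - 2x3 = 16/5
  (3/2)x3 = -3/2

x1 = 0, x2 = 3/5, x3 = -1

Row-reduce the augmented matrix:
R1 ← R1 / (-4/3).
R2 ← R2 − 5/3·R1.
R2 ← R2 / (13/4).
R1 ← R1 + 3/4·R2.
R3 ← R3 / (3/2).
R2 ← R2 + 1·R3.
Reading off the reduced rows gives x1 = 0, x2 = 3/5, x3 = -1.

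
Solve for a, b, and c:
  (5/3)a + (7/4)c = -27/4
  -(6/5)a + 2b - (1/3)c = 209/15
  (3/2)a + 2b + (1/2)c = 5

a = -3, b = 5, c = -1

Row-reduce the augmented matrix:
R1 ← R1 / (5/3).
R2 ← R2 + 6/5·R1.
R3 ← R3 − 3/2·R1.
R2 ← R2 / (2).
R3 ← R3 − 2·R2.
R3 ← R3 / (-1201/600).
R1 ← R1 − 21/20·R3.
R2 ← R2 − 139/300·R3.
Reading off the reduced rows gives a = -3, b = 5, c = -1.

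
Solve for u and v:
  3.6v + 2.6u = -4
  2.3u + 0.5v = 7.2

Row-reduce the augmented matrix:
R1 ← R1 / (13/5).
R2 ← R2 − 23/10·R1.
R2 ← R2 / (-349/130).
R1 ← R1 − 18/13·R2.
Reading off the reduced rows gives u = 4, v = -4.

u = 4, v = -4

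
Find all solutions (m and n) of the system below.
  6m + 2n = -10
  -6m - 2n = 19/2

no solution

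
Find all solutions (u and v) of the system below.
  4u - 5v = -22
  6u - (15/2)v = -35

no solution

Row-reduce:
R1 ← R1 / (4).
R2 ← R2 − 6·R1.
Row 2 reduces to 0 = -2, a contradiction. The system is inconsistent.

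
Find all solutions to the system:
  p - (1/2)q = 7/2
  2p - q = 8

Row-reduce:
R2 ← R2 − 2·R1.
Row 2 reduces to 0 = 1, a contradiction. The system is inconsistent.

no solution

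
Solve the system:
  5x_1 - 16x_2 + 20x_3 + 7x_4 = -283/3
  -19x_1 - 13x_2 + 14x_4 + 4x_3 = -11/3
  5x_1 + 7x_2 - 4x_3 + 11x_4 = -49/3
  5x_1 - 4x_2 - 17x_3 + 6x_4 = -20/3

Row-reduce the augmented matrix:
R1 ← R1 / (5).
R2 ← R2 + 19·R1.
R3 ← R3 − 5·R1.
R4 ← R4 − 5·R1.
R2 ← R2 / (-369/5).
R1 ← R1 + 16/5·R2.
R3 ← R3 − 23·R2.
R4 ← R4 − 12·R2.
R3 ← R3 / (344/369).
R1 ← R1 − 196/369·R3.
R2 ← R2 + 400/369·R3.
R4 ← R4 + 2951/123·R3.
R4 ← R4 / (149357/344).
R1 ← R1 + 847/86·R4.
R2 ← R2 − 809/43·R4.
R3 ← R3 − 6145/344·R4.
Reading off the reduced rows gives x_1 = -3, x_2 = 2, x_3 = -5/3, x_4 = -2.

x_1 = -3, x_2 = 2, x_3 = -5/3, x_4 = -2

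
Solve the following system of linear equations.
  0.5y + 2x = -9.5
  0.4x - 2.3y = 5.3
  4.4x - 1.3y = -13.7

Row-reduce the augmented matrix:
R1 ← R1 / (2).
R2 ← R2 − 2/5·R1.
R3 ← R3 − 22/5·R1.
R2 ← R2 / (-12/5).
R1 ← R1 − 1/4·R2.
R3 ← R3 + 12/5·R2.
R3 reduces to 0 = 0, so the extra equation is consistent.
Reading off the reduced rows gives x = -4, y = -3.

x = -4, y = -3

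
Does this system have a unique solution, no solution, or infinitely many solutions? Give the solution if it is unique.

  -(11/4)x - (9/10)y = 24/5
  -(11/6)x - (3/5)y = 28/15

no solution

Row-reduce:
R1 ← R1 / (-11/4).
R2 ← R2 + 11/6·R1.
Row 2 reduces to 0 = -4/3, a contradiction. The system is inconsistent.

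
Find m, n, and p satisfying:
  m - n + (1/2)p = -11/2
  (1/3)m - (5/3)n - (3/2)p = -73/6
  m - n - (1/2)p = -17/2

m = -3, n = 4, p = 3

Row-reduce the augmented matrix:
R2 ← R2 − 1/3·R1.
R3 ← R3 − 1·R1.
R2 ← R2 / (-4/3).
R1 ← R1 + 1·R2.
R3 ← R3 / (-1).
R1 ← R1 − 7/4·R3.
R2 ← R2 − 5/4·R3.
Reading off the reduced rows gives m = -3, n = 4, p = 3.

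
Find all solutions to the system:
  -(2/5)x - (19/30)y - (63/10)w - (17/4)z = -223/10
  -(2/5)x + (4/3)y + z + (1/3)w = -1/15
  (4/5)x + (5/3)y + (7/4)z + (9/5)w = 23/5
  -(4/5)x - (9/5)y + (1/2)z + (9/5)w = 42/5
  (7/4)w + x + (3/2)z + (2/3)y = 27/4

Row-reduce:
R1 ← R1 / (-2/5).
R2 ← R2 + 2/5·R1.
R3 ← R3 − 4/5·R1.
R4 ← R4 + 4/5·R1.
R5 ← R5 − 1·R1.
R2 ← R2 / (59/30).
R1 ← R1 − 19/12·R2.
R3 ← R3 − 2/5·R2.
R4 ← R4 + 8/15·R2.
R5 ← R5 + 11/12·R2.
R3 ← R3 / (-1845/236).
R1 ← R1 − 755/118·R3.
R2 ← R2 − 315/118·R3.
R4 ← R4 − 615/59·R3.
R5 ← R5 + 394/59·R3.
Swap R4 and R5.
R4 ← R4 / (-19571/36900).
R1 ← R1 − 1721/3690·R4.
R2 ← R2 + 159/205·R4.
R3 ← R3 − 14336/9225·R4.
Row 5 reduces to 0 = -1/3, a contradiction. The system is inconsistent.

no solution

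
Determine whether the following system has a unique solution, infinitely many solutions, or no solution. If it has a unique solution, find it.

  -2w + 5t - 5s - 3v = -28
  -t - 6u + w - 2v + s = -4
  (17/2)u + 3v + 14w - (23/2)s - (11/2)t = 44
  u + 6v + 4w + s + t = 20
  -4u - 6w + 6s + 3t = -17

Row-reduce:
Swap R1 and R2.
R1 ← R1 / (-6).
R3 ← R3 − 17/2·R1.
R4 ← R4 − 1·R1.
R5 ← R5 + 4·R1.
R2 ← R2 / (-3).
R1 ← R1 − 1/3·R2.
R3 ← R3 − 1/6·R2.
R4 ← R4 − 17/3·R2.
R5 ← R5 − 4/3·R2.
R3 ← R3 / (551/36).
R1 ← R1 + 7/18·R3.
R2 ← R2 − 2/3·R3.
R4 ← R4 − 7/18·R3.
R5 ← R5 + 68/9·R3.
R4 ← R4 / (-4416/551).
R1 ← R1 + 543/551·R4.
R2 ← R2 − 1167/551·R4.
R3 ← R3 + 373/551·R4.
R5 ← R5 + 1104/551·R4.
Rank is 4 with 5 unknowns, leaving t free.

infinitely many solutions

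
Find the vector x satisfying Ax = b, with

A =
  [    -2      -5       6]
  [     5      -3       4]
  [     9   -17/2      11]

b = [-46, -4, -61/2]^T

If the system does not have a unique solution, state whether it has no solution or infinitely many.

Row-reduce:
R1 ← R1 / (-2).
R2 ← R2 − 5·R1.
R3 ← R3 − 9·R1.
R2 ← R2 / (-31/2).
R1 ← R1 − 5/2·R2.
R3 ← R3 + 31·R2.
Row 3 reduces to 0 = 1/2, a contradiction. The system is inconsistent.

no solution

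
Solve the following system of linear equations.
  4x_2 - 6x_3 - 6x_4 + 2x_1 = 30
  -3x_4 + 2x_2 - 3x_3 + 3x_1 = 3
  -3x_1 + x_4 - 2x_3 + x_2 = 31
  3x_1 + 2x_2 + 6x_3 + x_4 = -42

Row-reduce the augmented matrix:
R1 ← R1 / (2).
R2 ← R2 − 3·R1.
R3 ← R3 + 3·R1.
R4 ← R4 − 3·R1.
R2 ← R2 / (-4).
R1 ← R1 − 2·R2.
R3 ← R3 − 7·R2.
R4 ← R4 + 4·R2.
R3 ← R3 / (-1/2).
R2 ← R2 + 3/2·R3.
R4 ← R4 − 9·R3.
R4 ← R4 / (49).
R2 ← R2 + 9·R4.
R3 ← R3 + 5·R4.
Reading off the reduced rows gives x_1 = -6, x_2 = 3, x_3 = -5, x_4 = 0.

x_1 = -6, x_2 = 3, x_3 = -5, x_4 = 0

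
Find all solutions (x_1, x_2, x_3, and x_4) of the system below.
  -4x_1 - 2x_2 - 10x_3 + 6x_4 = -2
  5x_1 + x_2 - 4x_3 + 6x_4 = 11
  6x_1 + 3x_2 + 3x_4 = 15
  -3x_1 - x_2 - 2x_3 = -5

no solution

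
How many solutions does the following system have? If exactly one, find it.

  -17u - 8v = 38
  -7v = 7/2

u = -2, v = -1/2

Row-reduce the augmented matrix:
R1 ← R1 / (-17).
R2 ← R2 / (-7).
R1 ← R1 − 8/17·R2.
Reading off the reduced rows gives u = -2, v = -1/2.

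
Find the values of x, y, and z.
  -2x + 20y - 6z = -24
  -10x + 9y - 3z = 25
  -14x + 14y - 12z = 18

x = -4, y = -1, z = 2

Row-reduce the augmented matrix:
R1 ← R1 / (-2).
R2 ← R2 + 10·R1.
R3 ← R3 + 14·R1.
R2 ← R2 / (-91).
R1 ← R1 + 10·R2.
R3 ← R3 + 126·R2.
R3 ← R3 / (-96/13).
R1 ← R1 − 3/91·R3.
R2 ← R2 + 27/91·R3.
Reading off the reduced rows gives x = -4, y = -1, z = 2.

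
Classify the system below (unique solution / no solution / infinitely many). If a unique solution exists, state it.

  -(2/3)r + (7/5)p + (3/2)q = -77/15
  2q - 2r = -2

Row-reduce:
R1 ← R1 / (7/5).
R2 ← R2 / (2).
R1 ← R1 − 15/14·R2.
Rank is 2 with 3 unknowns, leaving r free.

infinitely many solutions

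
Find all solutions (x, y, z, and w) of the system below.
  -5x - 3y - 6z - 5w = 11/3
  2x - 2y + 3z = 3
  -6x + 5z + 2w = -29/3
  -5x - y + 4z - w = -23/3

x = 1, y = -2, z = -1, w = 2/3

Row-reduce the augmented matrix:
R1 ← R1 / (-5).
R2 ← R2 − 2·R1.
R3 ← R3 + 6·R1.
R4 ← R4 + 5·R1.
R2 ← R2 / (-16/5).
R1 ← R1 − 3/5·R2.
R3 ← R3 − 18/5·R2.
R4 ← R4 − 2·R2.
R3 ← R3 / (103/8).
R1 ← R1 − 21/16·R3.
R2 ← R2 + 3/16·R3.
R4 ← R4 − 83/8·R3.
R4 ← R4 / (-194/103).
R1 ← R1 − 4/103·R4.
R2 ← R2 − 73/103·R4.
R3 ← R3 − 46/103·R4.
Reading off the reduced rows gives x = 1, y = -2, z = -1, w = 2/3.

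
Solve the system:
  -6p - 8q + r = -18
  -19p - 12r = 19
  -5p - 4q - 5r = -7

p = -1, q = 3, r = 0

Row-reduce the augmented matrix:
R1 ← R1 / (-6).
R2 ← R2 + 19·R1.
R3 ← R3 + 5·R1.
R2 ← R2 / (76/3).
R1 ← R1 − 4/3·R2.
R3 ← R3 − 8/3·R2.
R3 ← R3 / (-161/38).
R1 ← R1 − 12/19·R3.
R2 ← R2 + 91/152·R3.
Reading off the reduced rows gives p = -1, q = 3, r = 0.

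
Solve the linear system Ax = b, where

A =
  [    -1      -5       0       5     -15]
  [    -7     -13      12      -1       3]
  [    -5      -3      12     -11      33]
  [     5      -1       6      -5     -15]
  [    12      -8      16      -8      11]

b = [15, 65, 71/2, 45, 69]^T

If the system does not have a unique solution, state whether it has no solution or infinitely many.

Row-reduce:
R1 ← R1 / (-1).
R2 ← R2 + 7·R1.
R3 ← R3 + 5·R1.
R4 ← R4 − 5·R1.
R5 ← R5 − 12·R1.
R2 ← R2 / (22).
R1 ← R1 − 5·R2.
R3 ← R3 − 22·R2.
R4 ← R4 + 26·R2.
R5 ← R5 + 68·R2.
Swap R3 and R4.
R3 ← R3 / (222/11).
R1 ← R1 + 30/11·R3.
R2 ← R2 − 6/11·R3.
R5 ← R5 − 584/11·R3.
Swap R4 and R5.
R4 ← R4 / (4/111).
R1 ← R1 − 5/37·R4.
R2 ← R2 + 38/37·R4.
R3 ← R3 + 124/111·R4.
Row 5 reduces to 0 = 1/2, a contradiction. The system is inconsistent.

no solution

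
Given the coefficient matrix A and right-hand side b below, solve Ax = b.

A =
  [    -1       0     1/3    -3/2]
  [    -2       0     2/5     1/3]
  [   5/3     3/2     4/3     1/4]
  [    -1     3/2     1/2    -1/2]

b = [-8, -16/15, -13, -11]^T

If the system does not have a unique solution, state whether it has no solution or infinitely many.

Row-reduce the augmented matrix:
R1 ← R1 / (-1).
R2 ← R2 + 2·R1.
R3 ← R3 − 5/3·R1.
R4 ← R4 + 1·R1.
Swap R2 and R3.
R2 ← R2 / (3/2).
R4 ← R4 − 3/2·R2.
R3 ← R3 / (-4/15).
R1 ← R1 + 1/3·R3.
R2 ← R2 − 34/27·R3.
R4 ← R4 + 31/18·R3.
R4 ← R4 / (-329/18).
R1 ← R1 + 8/3·R4.
R2 ← R2 − 769/54·R4.
R3 ← R3 + 25/2·R4.
Reading off the reduced rows gives x_1 = 0, x_2 = -4, x_3 = -6, x_4 = 4.

x_1 = 0, x_2 = -4, x_3 = -6, x_4 = 4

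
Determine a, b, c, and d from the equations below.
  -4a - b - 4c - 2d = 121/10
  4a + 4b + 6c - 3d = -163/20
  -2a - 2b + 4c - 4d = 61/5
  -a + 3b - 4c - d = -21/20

a = 0, b = -13/5, c = -1, d = -11/4

Row-reduce the augmented matrix:
R1 ← R1 / (-4).
R2 ← R2 − 4·R1.
R3 ← R3 + 2·R1.
R4 ← R4 + 1·R1.
R2 ← R2 / (3).
R1 ← R1 − 1/4·R2.
R3 ← R3 + 3/2·R2.
R4 ← R4 − 13/4·R2.
R3 ← R3 / (7).
R1 ← R1 − 5/6·R3.
R2 ← R2 − 2/3·R3.
R4 ← R4 + 31/6·R3.
R4 ← R4 / (6/7).
R1 ← R1 − 11/7·R4.
R2 ← R2 + 8/7·R4.
R3 ← R3 + 11/14·R4.
Reading off the reduced rows gives a = 0, b = -13/5, c = -1, d = -11/4.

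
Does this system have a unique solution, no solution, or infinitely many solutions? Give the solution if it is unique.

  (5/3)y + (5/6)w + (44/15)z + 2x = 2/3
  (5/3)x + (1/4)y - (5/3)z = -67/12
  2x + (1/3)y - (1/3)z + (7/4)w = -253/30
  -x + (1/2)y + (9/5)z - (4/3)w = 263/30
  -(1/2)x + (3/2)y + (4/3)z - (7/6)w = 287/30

Row-reduce the augmented matrix:
R1 ← R1 / (2).
R2 ← R2 − 5/3·R1.
R3 ← R3 − 2·R1.
R4 ← R4 + 1·R1.
R5 ← R5 + 1/2·R1.
R2 ← R2 / (-41/36).
R1 ← R1 − 5/6·R2.
R3 ← R3 + 4/3·R2.
R4 ← R4 − 4/3·R2.
R5 ← R5 − 23/12·R2.
R3 ← R3 / (317/205).
R1 ← R1 + 316/205·R3.
R2 ← R2 − 148/41·R3.
R4 ← R4 + 317/205·R3.
R5 ← R5 + 2984/615·R3.
Swap R4 and R5.
R4 ← R4 / (75325/22824).
R1 ← R1 − 6211/3804·R4.
R2 ← R2 + 3260/951·R4.
R3 ← R3 − 4255/3804·R4.
R5 reduces to 0 = 0, so the extra equation is consistent.
Reading off the reduced rows gives x = -14/5, y = 3, z = 1, w = -2.

x = -14/5, y = 3, z = 1, w = -2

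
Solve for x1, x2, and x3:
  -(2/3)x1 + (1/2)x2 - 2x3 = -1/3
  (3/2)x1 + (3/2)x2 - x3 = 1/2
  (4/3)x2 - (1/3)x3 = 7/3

Row-reduce the augmented matrix:
R1 ← R1 / (-2/3).
R2 ← R2 − 3/2·R1.
R2 ← R2 / (21/8).
R1 ← R1 + 3/4·R2.
R3 ← R3 − 4/3·R2.
R3 ← R3 / (155/63).
R1 ← R1 − 10/7·R3.
R2 ← R2 + 44/21·R3.
Reading off the reduced rows gives x1 = -1, x2 = 2, x3 = 1.

x1 = -1, x2 = 2, x3 = 1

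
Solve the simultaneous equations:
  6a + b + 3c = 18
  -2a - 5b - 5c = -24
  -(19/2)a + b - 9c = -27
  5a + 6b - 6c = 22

no solution

Row-reduce:
R1 ← R1 / (6).
R2 ← R2 + 2·R1.
R3 ← R3 + 19/2·R1.
R4 ← R4 − 5·R1.
R2 ← R2 / (-14/3).
R1 ← R1 − 1/6·R2.
R3 ← R3 − 31/12·R2.
R4 ← R4 − 31/6·R2.
R3 ← R3 / (-181/28).
R1 ← R1 − 5/14·R3.
R2 ← R2 − 6/7·R3.
R4 ← R4 + 181/14·R3.
Row 4 reduces to 0 = 4, a contradiction. The system is inconsistent.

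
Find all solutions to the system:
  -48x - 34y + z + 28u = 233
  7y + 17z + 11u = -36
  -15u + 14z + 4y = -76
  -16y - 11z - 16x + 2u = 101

no solution

Row-reduce:
R1 ← R1 / (-48).
R4 ← R4 + 16·R1.
R2 ← R2 / (7).
R1 ← R1 − 17/24·R2.
R3 ← R3 − 4·R2.
R4 ← R4 + 14/3·R2.
R3 ← R3 / (30/7).
R1 ← R1 + 195/112·R3.
R2 ← R2 − 17/7·R3.
Row 4 reduces to 0 = -2/3, a contradiction. The system is inconsistent.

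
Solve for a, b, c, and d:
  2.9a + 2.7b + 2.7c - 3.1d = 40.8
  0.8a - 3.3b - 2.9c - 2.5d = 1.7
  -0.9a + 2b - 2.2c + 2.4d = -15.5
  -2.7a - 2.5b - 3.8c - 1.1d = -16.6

Row-reduce the augmented matrix:
R1 ← R1 / (29/10).
R2 ← R2 − 4/5·R1.
R3 ← R3 + 9/10·R1.
R4 ← R4 + 27/10·R1.
R2 ← R2 / (-1173/290).
R1 ← R1 − 27/29·R2.
R3 ← R3 − 823/290·R2.
R4 ← R4 − 2/145·R2.
R3 ← R3 / (-22987/5865).
R1 ← R1 − 36/391·R3.
R2 ← R2 − 1057/1173·R3.
R4 ← R4 + 15233/11730·R3.
R4 ← R4 / (-939221/229870).
R1 ← R1 + 33122/22987·R4.
R2 ← R2 − 10848/22987·R4.
R3 ← R3 + 1665/22987·R4.
Reading off the reduced rows gives a = 3, b = 3, c = 2, d = -6.

a = 3, b = 3, c = 2, d = -6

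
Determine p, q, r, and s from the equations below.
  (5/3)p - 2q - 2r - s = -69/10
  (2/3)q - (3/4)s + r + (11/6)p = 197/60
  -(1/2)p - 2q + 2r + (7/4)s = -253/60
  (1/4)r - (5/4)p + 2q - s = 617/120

Row-reduce the augmented matrix:
R1 ← R1 / (5/3).
R2 ← R2 − 11/6·R1.
R3 ← R3 + 1/2·R1.
R4 ← R4 + 5/4·R1.
R2 ← R2 / (43/15).
R1 ← R1 + 6/5·R2.
R3 ← R3 + 13/5·R2.
R4 ← R4 − 1/2·R2.
R3 ← R3 / (185/43).
R1 ← R1 − 6/43·R3.
R2 ← R2 − 48/43·R3.
R4 ← R4 + 311/172·R3.
R4 ← R4 / (-1581/1480).
R1 ← R1 + 189/370·R4.
R2 ← R2 + 249/740·R4.
R3 ← R3 − 76/185·R4.
Reading off the reduced rows gives p = 1/2, q = 3, r = 2/3, s = 2/5.

p = 1/2, q = 3, r = 2/3, s = 2/5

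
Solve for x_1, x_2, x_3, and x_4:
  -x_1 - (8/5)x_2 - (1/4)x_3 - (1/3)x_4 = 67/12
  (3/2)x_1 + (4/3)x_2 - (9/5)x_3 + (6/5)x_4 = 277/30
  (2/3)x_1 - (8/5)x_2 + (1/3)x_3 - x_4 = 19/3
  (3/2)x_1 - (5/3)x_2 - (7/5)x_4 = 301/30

x_1 = 3, x_2 = -5, x_3 = -5, x_4 = 2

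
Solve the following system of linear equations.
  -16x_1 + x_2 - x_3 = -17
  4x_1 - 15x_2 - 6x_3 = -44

Row-reduce:
R1 ← R1 / (-16).
R2 ← R2 − 4·R1.
R2 ← R2 / (-59/4).
R1 ← R1 + 1/16·R2.
Rank is 2 with 3 unknowns, leaving x_3 free.

infinitely many solutions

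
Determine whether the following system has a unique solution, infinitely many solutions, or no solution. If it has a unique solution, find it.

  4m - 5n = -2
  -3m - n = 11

m = -3, n = -2

Row-reduce the augmented matrix:
R1 ← R1 / (4).
R2 ← R2 + 3·R1.
R2 ← R2 / (-19/4).
R1 ← R1 + 5/4·R2.
Reading off the reduced rows gives m = -3, n = -2.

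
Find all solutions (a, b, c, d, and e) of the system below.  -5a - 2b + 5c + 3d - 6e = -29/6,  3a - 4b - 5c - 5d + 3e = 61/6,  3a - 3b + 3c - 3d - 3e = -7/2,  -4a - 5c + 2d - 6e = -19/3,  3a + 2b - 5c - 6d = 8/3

a = -5/3, b = -2/3, c = 0, d = -3/2, e = 5/3

Row-reduce the augmented matrix:
R1 ← R1 / (-5).
R2 ← R2 − 3·R1.
R3 ← R3 − 3·R1.
R4 ← R4 + 4·R1.
R5 ← R5 − 3·R1.
R2 ← R2 / (-26/5).
R1 ← R1 − 2/5·R2.
R3 ← R3 + 21/5·R2.
R4 ← R4 − 8/5·R2.
R5 ← R5 − 4/5·R2.
R3 ← R3 / (99/13).
R1 ← R1 + 15/13·R3.
R2 ← R2 − 5/13·R3.
R4 ← R4 + 125/13·R3.
R5 ← R5 + 30/13·R3.
R4 ← R4 / (4/11).
R1 ← R1 + 7/11·R4.
R2 ← R2 − 6/11·R4.
R3 ← R3 − 2/11·R4.
R5 ← R5 + 47/11·R4.
R5 ← R5 / (-2701/24).
R1 ← R1 + 377/24·R5.
R2 ← R2 − 169/12·R5.
R3 ← R3 − 15/4·R5.
R4 ← R4 + 601/24·R5.
Reading off the reduced rows gives a = -5/3, b = -2/3, c = 0, d = -3/2, e = 5/3.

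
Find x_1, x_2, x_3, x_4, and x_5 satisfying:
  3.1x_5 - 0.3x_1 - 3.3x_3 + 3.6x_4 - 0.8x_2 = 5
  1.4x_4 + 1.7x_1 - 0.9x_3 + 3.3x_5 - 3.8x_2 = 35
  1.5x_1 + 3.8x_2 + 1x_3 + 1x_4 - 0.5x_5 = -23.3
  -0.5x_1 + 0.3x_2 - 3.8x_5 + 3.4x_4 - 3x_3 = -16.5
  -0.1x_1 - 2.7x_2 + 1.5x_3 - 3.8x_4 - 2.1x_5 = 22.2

x_1 = 5, x_2 = -6, x_3 = -3, x_4 = -4, x_5 = 2

Row-reduce the augmented matrix:
R1 ← R1 / (-3/10).
R2 ← R2 − 17/10·R1.
R3 ← R3 − 3/2·R1.
R4 ← R4 + 1/2·R1.
R5 ← R5 + 1/10·R1.
R2 ← R2 / (-25/3).
R1 ← R1 − 8/3·R2.
R3 ← R3 + 1/5·R2.
R4 ← R4 − 49/30·R2.
R5 ← R5 + 73/30·R2.
R3 ← R3 / (-18787/1250).
R1 ← R1 − 591/125·R3.
R2 ← R2 − 294/125·R3.
R4 ← R4 + 1677/1250·R3.
R5 ← R5 − 5202/625·R3.
R4 ← R4 / (4413/187870).
R1 ← R1 − 14812/18787·R4.
R2 ← R2 − 5175/18787·R4.
R3 ← R3 + 23096/18787·R4.
R5 ← R5 + 212929/187870·R4.
R5 ← R5 / (-879519/2942).
R1 ← R1 − 306017/1471·R5.
R2 ← R2 − 106105/1471·R5.
R3 ← R3 + 476508/1471·R5.
R4 ← R4 + 386452/1471·R5.
Reading off the reduced rows gives x_1 = 5, x_2 = -6, x_3 = -3, x_4 = -4, x_5 = 2.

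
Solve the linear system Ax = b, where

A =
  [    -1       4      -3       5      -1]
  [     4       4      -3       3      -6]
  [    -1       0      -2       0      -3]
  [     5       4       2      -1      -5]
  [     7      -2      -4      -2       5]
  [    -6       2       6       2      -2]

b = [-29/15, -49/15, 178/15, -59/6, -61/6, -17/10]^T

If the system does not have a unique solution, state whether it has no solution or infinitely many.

x_1 = -8/3, x_2 = -1/4, x_3 = -5/2, x_4 = -5/2, x_5 = -7/5

Row-reduce the augmented matrix:
R1 ← R1 / (-1).
R2 ← R2 − 4·R1.
R3 ← R3 + 1·R1.
R4 ← R4 − 5·R1.
R5 ← R5 − 7·R1.
R6 ← R6 + 6·R1.
R2 ← R2 / (20).
R1 ← R1 + 4·R2.
R3 ← R3 + 4·R2.
R4 ← R4 − 24·R2.
R5 ← R5 − 26·R2.
R6 ← R6 + 22·R2.
R3 ← R3 / (-2).
R2 ← R2 + 3/4·R3.
R4 ← R4 − 5·R3.
R5 ← R5 + 11/2·R3.
R6 ← R6 − 15/2·R3.
R4 ← R4 / (-23/5).
R1 ← R1 + 2/5·R4.
R2 ← R2 − 13/10·R4.
R3 ← R3 − 1/5·R4.
R5 ← R5 − 21/5·R4.
R6 ← R6 + 21/5·R4.
R5 ← R5 / (338/23).
R1 ← R1 + 7/23·R5.
R2 ← R2 + 29/23·R5.
R3 ← R3 − 38/23·R5.
R4 ← R4 − 40/23·R5.
R6 ← R6 + 338/23·R5.
R6 reduces to 0 = 0, so the extra equation is consistent.
Reading off the reduced rows gives x_1 = -8/3, x_2 = -1/4, x_3 = -5/2, x_4 = -5/2, x_5 = -7/5.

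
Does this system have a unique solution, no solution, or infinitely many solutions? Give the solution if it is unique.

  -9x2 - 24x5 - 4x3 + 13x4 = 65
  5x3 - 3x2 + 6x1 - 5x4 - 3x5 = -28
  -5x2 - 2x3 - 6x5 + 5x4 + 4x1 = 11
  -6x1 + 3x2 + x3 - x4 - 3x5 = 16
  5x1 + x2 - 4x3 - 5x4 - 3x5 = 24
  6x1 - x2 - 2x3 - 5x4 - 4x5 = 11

x1 = 0, x2 = 4, x3 = -4, x4 = 1, x5 = -3

Row-reduce the augmented matrix:
Swap R1 and R2.
R1 ← R1 / (6).
R3 ← R3 − 4·R1.
R4 ← R4 + 6·R1.
R5 ← R5 − 5·R1.
R6 ← R6 − 6·R1.
R2 ← R2 / (-9).
R1 ← R1 + 1/2·R2.
R3 ← R3 + 3·R2.
R5 ← R5 − 7/2·R2.
R6 ← R6 − 2·R2.
R3 ← R3 / (-4).
R1 ← R1 − 19/18·R3.
R2 ← R2 − 4/9·R3.
R4 ← R4 − 6·R3.
R5 ← R5 + 175/18·R3.
R6 ← R6 + 71/9·R3.
Swap R4 and R5.
R4 ← R4 / (-11/2).
R1 ← R1 + 1/2·R4.
R2 ← R2 + 1·R4.
R3 ← R3 + 1·R4.
R6 ← R6 + 5·R4.
Swap R5 and R6.
R5 ← R5 / (32/9).
R1 ← R1 − 11/3·R5.
R2 ← R2 − 20/3·R5.
R3 ← R3 − 23/9·R5.
R4 ← R4 − 32/9·R5.
R6 reduces to 0 = 0, so the extra equation is consistent.
Reading off the reduced rows gives x1 = 0, x2 = 4, x3 = -4, x4 = 1, x5 = -3.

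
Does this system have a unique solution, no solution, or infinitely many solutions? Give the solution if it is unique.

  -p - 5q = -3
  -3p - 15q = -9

infinitely many solutions

Row-reduce:
R1 ← R1 / (-1).
R2 ← R2 + 3·R1.
Rank is 1 with 2 unknowns, leaving q free.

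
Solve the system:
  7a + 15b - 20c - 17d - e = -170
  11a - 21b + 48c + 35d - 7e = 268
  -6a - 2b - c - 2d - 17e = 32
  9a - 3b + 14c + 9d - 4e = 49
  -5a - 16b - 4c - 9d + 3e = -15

Row-reduce:
R1 ← R1 / (7).
R2 ← R2 − 11·R1.
R3 ← R3 + 6·R1.
R4 ← R4 − 9·R1.
R5 ← R5 + 5·R1.
R2 ← R2 / (-312/7).
R1 ← R1 − 15/7·R2.
R3 ← R3 − 76/7·R2.
R4 ← R4 + 156/7·R2.
R5 ← R5 + 37/7·R2.
R3 ← R3 / (47/39).
R1 ← R1 − 25/26·R3.
R2 ← R2 + 139/78·R3.
R5 ← R5 + 2161/78·R3.
Swap R4 and R5.
R4 ← R4 / (-3000/47).
R1 ← R1 − 83/47·R4.
R2 ← R2 + 172/47·R4.
R3 ← R3 + 60/47·R4.
Rank is 4 with 5 unknowns, leaving e free.

infinitely many solutions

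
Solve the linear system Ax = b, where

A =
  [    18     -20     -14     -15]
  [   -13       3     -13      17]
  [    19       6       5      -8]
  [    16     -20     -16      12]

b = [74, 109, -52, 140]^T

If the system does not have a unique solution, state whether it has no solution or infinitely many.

x_1 = 0, x_2 = -1, x_3 = -6, x_4 = 2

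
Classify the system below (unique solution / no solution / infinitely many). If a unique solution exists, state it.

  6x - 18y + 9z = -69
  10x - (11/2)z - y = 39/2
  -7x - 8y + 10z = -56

Row-reduce:
R1 ← R1 / (6).
R2 ← R2 − 10·R1.
R3 ← R3 + 7·R1.
R2 ← R2 / (29).
R1 ← R1 + 3·R2.
R3 ← R3 + 29·R2.
Row 3 reduces to 0 = -2, a contradiction. The system is inconsistent.

no solution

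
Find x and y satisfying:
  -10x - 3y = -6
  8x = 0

Row-reduce the augmented matrix:
R1 ← R1 / (-10).
R2 ← R2 − 8·R1.
R2 ← R2 / (-12/5).
R1 ← R1 − 3/10·R2.
Reading off the reduced rows gives x = 0, y = 2.

x = 0, y = 2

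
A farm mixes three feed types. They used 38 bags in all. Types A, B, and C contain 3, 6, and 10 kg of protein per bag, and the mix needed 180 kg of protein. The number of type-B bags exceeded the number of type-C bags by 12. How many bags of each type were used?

type-A bags: 20, type-B bags: 15, type-C bags: 3

Let a = type-A bags, b = type-B bags, c = type-C bags.
  a + b + c = 38
  3a + 6b + 10c = 180
  b - c = 12
Row-reduce the augmented matrix:
R2 ← R2 − 3·R1.
R2 ← R2 / (3).
R1 ← R1 − 1·R2.
R3 ← R3 − 1·R2.
R3 ← R3 / (-10/3).
R1 ← R1 + 4/3·R3.
R2 ← R2 − 7/3·R3.
Reading off the reduced rows gives a = 20, b = 15, c = 3.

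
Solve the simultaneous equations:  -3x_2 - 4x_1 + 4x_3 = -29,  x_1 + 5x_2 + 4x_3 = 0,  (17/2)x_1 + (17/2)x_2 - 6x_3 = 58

Row-reduce:
R1 ← R1 / (-4).
R2 ← R2 − 1·R1.
R3 ← R3 − 17/2·R1.
R2 ← R2 / (17/4).
R1 ← R1 − 3/4·R2.
R3 ← R3 − 17/8·R2.
Rank is 2 with 3 unknowns, leaving x_3 free.

infinitely many solutions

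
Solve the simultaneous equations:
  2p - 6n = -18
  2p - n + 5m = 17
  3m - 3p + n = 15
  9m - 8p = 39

Row-reduce:
Swap R1 and R2.
R1 ← R1 / (5).
R3 ← R3 − 3·R1.
R4 ← R4 − 9·R1.
R2 ← R2 / (-6).
R1 ← R1 + 1/5·R2.
R3 ← R3 − 8/5·R2.
R4 ← R4 − 9/5·R2.
R3 ← R3 / (-11/3).
R1 ← R1 − 1/3·R3.
R2 ← R2 + 1/3·R3.
R4 ← R4 + 11·R3.
Row 4 reduces to 0 = 3, a contradiction. The system is inconsistent.

no solution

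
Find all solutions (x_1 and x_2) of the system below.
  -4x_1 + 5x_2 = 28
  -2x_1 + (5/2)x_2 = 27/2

no solution

Row-reduce:
R1 ← R1 / (-4).
R2 ← R2 + 2·R1.
Row 2 reduces to 0 = -1/2, a contradiction. The system is inconsistent.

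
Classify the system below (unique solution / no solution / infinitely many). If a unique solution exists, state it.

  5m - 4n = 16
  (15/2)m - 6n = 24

infinitely many solutions

Row-reduce:
R1 ← R1 / (5).
R2 ← R2 − 15/2·R1.
Rank is 1 with 2 unknowns, leaving n free.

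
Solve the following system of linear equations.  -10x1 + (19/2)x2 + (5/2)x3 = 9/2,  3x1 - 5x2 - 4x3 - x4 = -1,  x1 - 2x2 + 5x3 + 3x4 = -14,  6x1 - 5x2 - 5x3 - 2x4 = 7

no solution

Row-reduce:
R1 ← R1 / (-10).
R2 ← R2 − 3·R1.
R3 ← R3 − 1·R1.
R4 ← R4 − 6·R1.
R2 ← R2 / (-43/20).
R1 ← R1 + 19/20·R2.
R3 ← R3 + 21/20·R2.
R4 ← R4 − 7/10·R2.
R3 ← R3 / (294/43).
R1 ← R1 − 51/43·R3.
R2 ← R2 − 65/43·R3.
R4 ← R4 + 196/43·R3.
Row 4 reduces to 0 = 2/3, a contradiction. The system is inconsistent.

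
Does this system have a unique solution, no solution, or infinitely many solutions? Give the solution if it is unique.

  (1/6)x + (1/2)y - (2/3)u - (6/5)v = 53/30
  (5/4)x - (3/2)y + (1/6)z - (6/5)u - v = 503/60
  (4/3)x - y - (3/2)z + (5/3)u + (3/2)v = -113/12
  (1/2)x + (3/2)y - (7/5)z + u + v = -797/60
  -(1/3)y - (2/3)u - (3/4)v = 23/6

x = -1, y = -3, z = 3, u = -11/4, v = -4/3

Row-reduce the augmented matrix:
R1 ← R1 / (1/6).
R2 ← R2 − 5/4·R1.
R3 ← R3 − 4/3·R1.
R4 ← R4 − 1/2·R1.
R2 ← R2 / (-21/4).
R1 ← R1 − 3·R2.
R3 ← R3 + 5·R2.
R5 ← R5 + 1/3·R2.
R3 ← R3 / (-209/126).
R1 ← R1 − 2/21·R3.
R2 ← R2 + 2/63·R3.
R4 ← R4 + 7/5·R3.
R5 ← R5 + 2/189·R3.
R4 ← R4 / (153/1045).
R1 ← R1 + 1708/1045·R4.
R2 ← R2 + 824/1045·R4.
R3 ← R3 + 426/209·R4.
R5 ← R5 + 2914/3135·R4.
R5 ← R5 / (425551/45900).
R1 ← R1 − 61678/3825·R5.
R2 ← R2 − 28154/3825·R5.
R3 ← R3 − 1073/51·R5.
R4 ← R4 − 8684/765·R5.
Reading off the reduced rows gives x = -1, y = -3, z = 3, u = -11/4, v = -4/3.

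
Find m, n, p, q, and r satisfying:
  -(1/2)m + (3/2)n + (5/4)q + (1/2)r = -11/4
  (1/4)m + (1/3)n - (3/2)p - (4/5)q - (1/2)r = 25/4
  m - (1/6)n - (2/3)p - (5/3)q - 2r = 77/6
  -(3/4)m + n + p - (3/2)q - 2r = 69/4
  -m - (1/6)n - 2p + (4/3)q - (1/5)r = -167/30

m = -1, n = 3, p = 0, q = -5, r = -3

Row-reduce the augmented matrix:
R1 ← R1 / (-1/2).
R2 ← R2 − 1/4·R1.
R3 ← R3 − 1·R1.
R4 ← R4 + 3/4·R1.
R5 ← R5 + 1·R1.
R2 ← R2 / (13/12).
R1 ← R1 + 3·R2.
R3 ← R3 − 17/6·R2.
R4 ← R4 + 5/4·R2.
R5 ← R5 + 19/6·R2.
R3 ← R3 / (127/39).
R1 ← R1 + 54/13·R3.
R2 ← R2 + 18/13·R3.
R4 ← R4 + 19/26·R3.
R5 ← R5 + 83/13·R3.
R4 ← R4 / (-16699/5080).
R1 ← R1 + 1699/1270·R4.
R2 ← R2 − 246/635·R4.
R3 ← R3 − 1007/2540·R4.
R5 ← R5 − 325/381·R4.
R5 ← R5 / (-856177/250485).
R1 ← R1 + 14456/16699·R5.
R2 ← R2 + 12444/16699·R5.
R3 ← R3 + 8051/16699·R5.
R4 ← R4 − 15830/16699·R5.
Reading off the reduced rows gives m = -1, n = 3, p = 0, q = -5, r = -3.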